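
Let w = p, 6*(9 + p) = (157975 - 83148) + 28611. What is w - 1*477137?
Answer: -1379719/3 ≈ -4.5991e+5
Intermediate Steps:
p = 51692/3 (p = -9 + ((157975 - 83148) + 28611)/6 = -9 + (74827 + 28611)/6 = -9 + (⅙)*103438 = -9 + 51719/3 = 51692/3 ≈ 17231.)
w = 51692/3 ≈ 17231.
w - 1*477137 = 51692/3 - 1*477137 = 51692/3 - 477137 = -1379719/3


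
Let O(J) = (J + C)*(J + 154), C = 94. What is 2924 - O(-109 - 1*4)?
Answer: 3703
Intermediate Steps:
O(J) = (94 + J)*(154 + J) (O(J) = (J + 94)*(J + 154) = (94 + J)*(154 + J))
2924 - O(-109 - 1*4) = 2924 - (14476 + (-109 - 1*4)² + 248*(-109 - 1*4)) = 2924 - (14476 + (-109 - 4)² + 248*(-109 - 4)) = 2924 - (14476 + (-113)² + 248*(-113)) = 2924 - (14476 + 12769 - 28024) = 2924 - 1*(-779) = 2924 + 779 = 3703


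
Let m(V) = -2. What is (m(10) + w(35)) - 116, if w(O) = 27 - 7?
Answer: -98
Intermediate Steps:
w(O) = 20
(m(10) + w(35)) - 116 = (-2 + 20) - 116 = 18 - 116 = -98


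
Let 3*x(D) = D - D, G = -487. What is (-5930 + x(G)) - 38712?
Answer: -44642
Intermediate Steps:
x(D) = 0 (x(D) = (D - D)/3 = (⅓)*0 = 0)
(-5930 + x(G)) - 38712 = (-5930 + 0) - 38712 = -5930 - 38712 = -44642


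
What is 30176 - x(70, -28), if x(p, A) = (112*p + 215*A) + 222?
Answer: 28134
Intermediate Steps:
x(p, A) = 222 + 112*p + 215*A
30176 - x(70, -28) = 30176 - (222 + 112*70 + 215*(-28)) = 30176 - (222 + 7840 - 6020) = 30176 - 1*2042 = 30176 - 2042 = 28134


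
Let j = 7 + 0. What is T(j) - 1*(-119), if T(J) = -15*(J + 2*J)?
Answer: -196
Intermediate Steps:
j = 7
T(J) = -45*J
T(j) - 1*(-119) = -45*7 - 1*(-119) = -315 + 119 = -196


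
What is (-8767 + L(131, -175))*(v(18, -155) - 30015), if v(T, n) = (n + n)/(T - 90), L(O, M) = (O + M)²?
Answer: 820012215/4 ≈ 2.0500e+8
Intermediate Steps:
L(O, M) = (M + O)²
v(T, n) = 2*n/(-90 + T) (v(T, n) = (2*n)/(-90 + T) = 2*n/(-90 + T))
(-8767 + L(131, -175))*(v(18, -155) - 30015) = (-8767 + (-175 + 131)²)*(2*(-155)/(-90 + 18) - 30015) = (-8767 + (-44)²)*(2*(-155)/(-72) - 30015) = (-8767 + 1936)*(2*(-155)*(-1/72) - 30015) = -6831*(155/36 - 30015) = -6831*(-1080385/36) = 820012215/4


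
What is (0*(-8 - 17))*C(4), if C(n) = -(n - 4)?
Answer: 0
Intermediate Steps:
C(n) = 4 - n (C(n) = -(-4 + n) = 4 - n)
(0*(-8 - 17))*C(4) = (0*(-8 - 17))*(4 - 1*4) = (0*(-25))*(4 - 4) = 0*0 = 0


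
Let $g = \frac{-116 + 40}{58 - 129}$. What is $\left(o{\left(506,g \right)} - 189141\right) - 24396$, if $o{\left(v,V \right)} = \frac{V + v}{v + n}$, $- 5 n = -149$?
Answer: $- \frac{864180409}{4047} \approx -2.1354 \cdot 10^{5}$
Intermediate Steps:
$n = \frac{149}{5}$ ($n = \left(- \frac{1}{5}\right) \left(-149\right) = \frac{149}{5} \approx 29.8$)
$g = \frac{76}{71}$ ($g = - \frac{76}{-71} = \left(-76\right) \left(- \frac{1}{71}\right) = \frac{76}{71} \approx 1.0704$)
$o{\left(v,V \right)} = \frac{V + v}{\frac{149}{5} + v}$ ($o{\left(v,V \right)} = \frac{V + v}{v + \frac{149}{5}} = \frac{V + v}{\frac{149}{5} + v}$)
$\left(o{\left(506,g \right)} - 189141\right) - 24396 = \left(\frac{5 \left(\frac{76}{71} + 506\right)}{149 + 5 \cdot 506} - 189141\right) - 24396 = \left(5 \frac{1}{149 + 2530} \cdot \frac{36002}{71} - 189141\right) + \left(-53608 + 29212\right) = \left(5 \cdot \frac{1}{2679} \cdot \frac{36002}{71} - 189141\right) - 24396 = \left(\frac{3830}{4047} - 189141\right) - 24396 = - \frac{765449797}{4047} - 24396 = - \frac{864180409}{4047}$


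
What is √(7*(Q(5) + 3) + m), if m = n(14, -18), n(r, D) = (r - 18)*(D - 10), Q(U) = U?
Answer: 2*√42 ≈ 12.961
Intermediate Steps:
n(r, D) = (-18 + r)*(-10 + D)
m = 112 (m = 180 - 18*(-18) - 10*14 - 18*14 = 180 + 324 - 140 - 252 = 112)
√(7*(Q(5) + 3) + m) = √(7*(5 + 3) + 112) = √(7*8 + 112) = √(56 + 112) = √168 = 2*√42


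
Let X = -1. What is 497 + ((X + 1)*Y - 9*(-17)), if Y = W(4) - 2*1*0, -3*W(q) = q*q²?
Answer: 650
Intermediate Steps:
W(q) = -q³/3 (W(q) = -q*q²/3 = -q³/3)
Y = -64/3 (Y = -⅓*4³ - 2*1*0 = -⅓*64 - 2*0 = -64/3 + 0 = -64/3 ≈ -21.333)
497 + ((X + 1)*Y - 9*(-17)) = 497 + ((-1 + 1)*(-64/3) - 9*(-17)) = 497 + (0*(-64/3) + 153) = 497 + (0 + 153) = 497 + 153 = 650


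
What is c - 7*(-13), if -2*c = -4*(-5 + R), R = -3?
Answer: 75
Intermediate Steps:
c = -16 (c = -(-2)*(-5 - 3) = -(-2)*(-8) = -1/2*32 = -16)
c - 7*(-13) = -16 - 7*(-13) = -16 + 91 = 75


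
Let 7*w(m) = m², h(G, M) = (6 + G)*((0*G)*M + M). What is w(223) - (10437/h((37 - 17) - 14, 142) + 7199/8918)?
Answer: 253171697/35672 ≈ 7097.2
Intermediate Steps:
h(G, M) = M*(6 + G) (h(G, M) = (6 + G)*(0*M + M) = (6 + G)*(0 + M) = (6 + G)*M = M*(6 + G))
w(m) = m²/7
w(223) - (10437/h((37 - 17) - 14, 142) + 7199/8918) = (⅐)*223² - (10437/((142*(6 + ((37 - 17) - 14)))) + 7199/8918) = (⅐)*49729 - (10437/((142*(6 + (20 - 14)))) + 7199*(1/8918)) = 49729/7 - (10437/((142*(6 + 6))) + 7199/8918) = 49729/7 - (10437/((142*12)) + 7199/8918) = 49729/7 - (10437/1704 + 7199/8918) = 49729/7 - (10437*(1/1704) + 7199/8918) = 49729/7 - (49/8 + 7199/8918) = 49729/7 - 1*247287/35672 = 49729/7 - 247287/35672 = 253171697/35672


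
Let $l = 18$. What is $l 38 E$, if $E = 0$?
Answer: $0$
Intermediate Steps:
$l 38 E = 18 \cdot 38 \cdot 0 = 684 \cdot 0 = 0$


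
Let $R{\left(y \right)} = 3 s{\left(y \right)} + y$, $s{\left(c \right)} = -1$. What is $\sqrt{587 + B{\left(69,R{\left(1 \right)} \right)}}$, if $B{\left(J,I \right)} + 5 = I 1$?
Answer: $2 \sqrt{145} \approx 24.083$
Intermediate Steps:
$R{\left(y \right)} = -3 + y$ ($R{\left(y \right)} = 3 \left(-1\right) + y = -3 + y$)
$B{\left(J,I \right)} = -5 + I$ ($B{\left(J,I \right)} = -5 + I 1 = -5 + I$)
$\sqrt{587 + B{\left(69,R{\left(1 \right)} \right)}} = \sqrt{587 + \left(-5 + \left(-3 + 1\right)\right)} = \sqrt{587 - 7} = \sqrt{580} = 2 \sqrt{145}$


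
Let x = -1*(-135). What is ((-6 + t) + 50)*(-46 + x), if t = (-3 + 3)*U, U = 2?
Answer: 3916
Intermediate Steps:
x = 135
t = 0 (t = (-3 + 3)*2 = 0*2 = 0)
((-6 + t) + 50)*(-46 + x) = ((-6 + 0) + 50)*(-46 + 135) = (-6 + 50)*89 = 44*89 = 3916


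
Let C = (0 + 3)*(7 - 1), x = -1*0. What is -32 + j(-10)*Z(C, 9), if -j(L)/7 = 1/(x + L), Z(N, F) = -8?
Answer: -188/5 ≈ -37.600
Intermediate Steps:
x = 0
C = 18 (C = 3*6 = 18)
j(L) = -7/L (j(L) = -7/(0 + L) = -7/L)
-32 + j(-10)*Z(C, 9) = -32 - 7/(-10)*(-8) = -32 - 7*(-1/10)*(-8) = -32 + (7/10)*(-8) = -32 - 28/5 = -188/5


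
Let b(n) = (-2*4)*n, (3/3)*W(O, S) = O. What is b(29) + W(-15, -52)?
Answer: -247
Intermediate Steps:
W(O, S) = O
b(n) = -8*n
b(29) + W(-15, -52) = -8*29 - 15 = -232 - 15 = -247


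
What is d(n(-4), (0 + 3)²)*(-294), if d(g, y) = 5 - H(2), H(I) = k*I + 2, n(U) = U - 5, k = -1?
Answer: -1470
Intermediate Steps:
n(U) = -5 + U
H(I) = 2 - I (H(I) = -I + 2 = 2 - I)
d(g, y) = 5 (d(g, y) = 5 - (2 - 1*2) = 5 - (2 - 2) = 5 - 1*0 = 5 + 0 = 5)
d(n(-4), (0 + 3)²)*(-294) = 5*(-294) = -1470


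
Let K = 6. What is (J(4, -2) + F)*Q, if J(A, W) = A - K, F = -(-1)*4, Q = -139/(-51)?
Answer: 278/51 ≈ 5.4510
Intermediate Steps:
Q = 139/51 (Q = -139*(-1/51) = 139/51 ≈ 2.7255)
F = 4 (F = -1*(-4) = 4)
J(A, W) = -6 + A (J(A, W) = A - 1*6 = A - 6 = -6 + A)
(J(4, -2) + F)*Q = ((-6 + 4) + 4)*(139/51) = (-2 + 4)*(139/51) = 2*(139/51) = 278/51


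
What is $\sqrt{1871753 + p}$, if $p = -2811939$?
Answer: $i \sqrt{940186} \approx 969.63 i$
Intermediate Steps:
$\sqrt{1871753 + p} = \sqrt{1871753 - 2811939} = \sqrt{-940186} = i \sqrt{940186}$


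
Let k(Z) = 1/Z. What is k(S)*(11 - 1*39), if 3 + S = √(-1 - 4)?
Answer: 6 + 2*I*√5 ≈ 6.0 + 4.4721*I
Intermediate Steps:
S = -3 + I*√5 (S = -3 + √(-1 - 4) = -3 + √(-5) = -3 + I*√5 ≈ -3.0 + 2.2361*I)
k(S)*(11 - 1*39) = (11 - 1*39)/(-3 + I*√5) = (11 - 39)/(-3 + I*√5) = -28/(-3 + I*√5)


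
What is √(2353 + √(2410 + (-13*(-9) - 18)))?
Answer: √(2353 + √2509) ≈ 49.021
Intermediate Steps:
√(2353 + √(2410 + (-13*(-9) - 18))) = √(2353 + √(2410 + (117 - 18))) = √(2353 + √(2410 + 99)) = √(2353 + √2509)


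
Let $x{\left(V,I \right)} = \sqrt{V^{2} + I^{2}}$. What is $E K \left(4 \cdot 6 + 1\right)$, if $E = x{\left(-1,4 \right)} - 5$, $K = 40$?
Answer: $-5000 + 1000 \sqrt{17} \approx -876.89$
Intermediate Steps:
$x{\left(V,I \right)} = \sqrt{I^{2} + V^{2}}$
$E = -5 + \sqrt{17}$ ($E = \sqrt{4^{2} + \left(-1\right)^{2}} - 5 = \sqrt{16 + 1} - 5 = \sqrt{17} - 5 = -5 + \sqrt{17} \approx -0.87689$)
$E K \left(4 \cdot 6 + 1\right) = \left(-5 + \sqrt{17}\right) 40 \left(4 \cdot 6 + 1\right) = \left(-200 + 40 \sqrt{17}\right) \left(24 + 1\right) = \left(-200 + 40 \sqrt{17}\right) 25 = -5000 + 1000 \sqrt{17}$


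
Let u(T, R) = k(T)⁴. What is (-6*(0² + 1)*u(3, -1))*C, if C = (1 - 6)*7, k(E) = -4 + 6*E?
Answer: 8067360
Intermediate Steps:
u(T, R) = (-4 + 6*T)⁴
C = -35 (C = -5*7 = -35)
(-6*(0² + 1)*u(3, -1))*C = -6*(0² + 1)*16*(-2 + 3*3)⁴*(-35) = -6*(0 + 1)*16*(-2 + 9)⁴*(-35) = -6*16*7⁴*(-35) = -6*16*2401*(-35) = -6*38416*(-35) = -230496*(-35) = 8067360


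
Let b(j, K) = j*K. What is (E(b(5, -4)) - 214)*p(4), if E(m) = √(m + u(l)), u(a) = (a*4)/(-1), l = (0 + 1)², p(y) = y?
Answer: -856 + 8*I*√6 ≈ -856.0 + 19.596*I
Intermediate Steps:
l = 1 (l = 1² = 1)
u(a) = -4*a (u(a) = (4*a)*(-1) = -4*a)
b(j, K) = K*j
E(m) = √(-4 + m) (E(m) = √(m - 4*1) = √(m - 4) = √(-4 + m))
(E(b(5, -4)) - 214)*p(4) = (√(-4 - 4*5) - 214)*4 = (√(-4 - 20) - 214)*4 = (√(-24) - 214)*4 = (2*I*√6 - 214)*4 = (-214 + 2*I*√6)*4 = -856 + 8*I*√6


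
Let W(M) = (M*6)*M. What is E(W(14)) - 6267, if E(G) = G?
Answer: -5091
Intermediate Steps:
W(M) = 6*M² (W(M) = (6*M)*M = 6*M²)
E(W(14)) - 6267 = 6*14² - 6267 = 6*196 - 6267 = 1176 - 6267 = -5091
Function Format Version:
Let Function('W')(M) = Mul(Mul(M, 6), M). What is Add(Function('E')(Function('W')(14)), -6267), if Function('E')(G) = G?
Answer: -5091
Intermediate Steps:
Function('W')(M) = Mul(6, Pow(M, 2)) (Function('W')(M) = Mul(Mul(6, M), M) = Mul(6, Pow(M, 2)))
Add(Function('E')(Function('W')(14)), -6267) = Add(Mul(6, Pow(14, 2)), -6267) = Add(Mul(6, 196), -6267) = Add(1176, -6267) = -5091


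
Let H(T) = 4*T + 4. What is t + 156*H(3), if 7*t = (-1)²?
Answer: 17473/7 ≈ 2496.1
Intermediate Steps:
t = ⅐ (t = (⅐)*(-1)² = (⅐)*1 = ⅐ ≈ 0.14286)
H(T) = 4 + 4*T
t + 156*H(3) = ⅐ + 156*(4 + 4*3) = ⅐ + 156*(4 + 12) = ⅐ + 156*16 = ⅐ + 2496 = 17473/7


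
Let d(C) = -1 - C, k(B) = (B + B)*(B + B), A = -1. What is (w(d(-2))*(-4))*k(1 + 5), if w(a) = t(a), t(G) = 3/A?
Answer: 1728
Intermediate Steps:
k(B) = 4*B² (k(B) = (2*B)*(2*B) = 4*B²)
t(G) = -3 (t(G) = 3/(-1) = 3*(-1) = -3)
w(a) = -3
(w(d(-2))*(-4))*k(1 + 5) = (-3*(-4))*(4*(1 + 5)²) = 12*(4*6²) = 12*(4*36) = 12*144 = 1728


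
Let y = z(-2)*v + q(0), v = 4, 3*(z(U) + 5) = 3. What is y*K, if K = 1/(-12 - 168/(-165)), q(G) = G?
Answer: 220/151 ≈ 1.4570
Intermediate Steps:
z(U) = -4 (z(U) = -5 + (1/3)*3 = -5 + 1 = -4)
K = -55/604 (K = 1/(-12 - 168*(-1/165)) = 1/(-12 + 56/55) = 1/(-604/55) = -55/604 ≈ -0.091060)
y = -16 (y = -4*4 + 0 = -16 + 0 = -16)
y*K = -16*(-55/604) = 220/151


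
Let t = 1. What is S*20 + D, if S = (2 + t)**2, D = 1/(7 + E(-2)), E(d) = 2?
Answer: 1621/9 ≈ 180.11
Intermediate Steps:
D = 1/9 (D = 1/(7 + 2) = 1/9 ≈ 0.11111)
S = 9 (S = (2 + 1)**2 = 3**2 = 9)
S*20 + D = 9*20 + 1/9 = 180 + 1/9 = 1621/9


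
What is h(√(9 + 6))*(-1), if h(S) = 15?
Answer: -15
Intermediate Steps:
h(√(9 + 6))*(-1) = 15*(-1) = -15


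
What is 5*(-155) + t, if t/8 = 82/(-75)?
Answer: -58781/75 ≈ -783.75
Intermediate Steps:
t = -656/75 (t = 8*(82/(-75)) = 8*(82*(-1/75)) = 8*(-82/75) = -656/75 ≈ -8.7467)
5*(-155) + t = 5*(-155) - 656/75 = -775 - 656/75 = -58781/75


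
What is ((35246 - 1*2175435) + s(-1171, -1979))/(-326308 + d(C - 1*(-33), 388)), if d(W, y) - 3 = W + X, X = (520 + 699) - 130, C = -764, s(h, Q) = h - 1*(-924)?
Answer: 2140436/325947 ≈ 6.5668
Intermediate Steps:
s(h, Q) = 924 + h (s(h, Q) = h + 924 = 924 + h)
X = 1089 (X = 1219 - 130 = 1089)
d(W, y) = 1092 + W (d(W, y) = 3 + (W + 1089) = 3 + (1089 + W) = 1092 + W)
((35246 - 1*2175435) + s(-1171, -1979))/(-326308 + d(C - 1*(-33), 388)) = ((35246 - 1*2175435) + (924 - 1171))/(-326308 + (1092 + (-764 - 1*(-33)))) = ((35246 - 2175435) - 247)/(-326308 + (1092 + (-764 + 33))) = (-2140189 - 247)/(-326308 + (1092 - 731)) = -2140436/(-326308 + 361) = -2140436/(-325947) = -2140436*(-1/325947) = 2140436/325947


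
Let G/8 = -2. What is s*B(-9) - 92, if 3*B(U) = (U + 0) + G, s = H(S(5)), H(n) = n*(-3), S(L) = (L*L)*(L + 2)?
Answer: 4283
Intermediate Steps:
S(L) = L²*(2 + L)
G = -16 (G = 8*(-2) = -16)
H(n) = -3*n
s = -525 (s = -3*5²*(2 + 5) = -75*7 = -3*175 = -525)
B(U) = -16/3 + U/3 (B(U) = ((U + 0) - 16)/3 = (U - 16)/3 = (-16 + U)/3 = -16/3 + U/3)
s*B(-9) - 92 = -525*(-16/3 + (⅓)*(-9)) - 92 = -525*(-16/3 - 3) - 92 = -525*(-25/3) - 92 = 4375 - 92 = 4283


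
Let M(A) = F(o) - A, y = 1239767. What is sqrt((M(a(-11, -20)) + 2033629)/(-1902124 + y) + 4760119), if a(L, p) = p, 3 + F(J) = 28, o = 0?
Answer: sqrt(2088342806617688813)/662357 ≈ 2181.8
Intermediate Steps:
F(J) = 25 (F(J) = -3 + 28 = 25)
M(A) = 25 - A
sqrt((M(a(-11, -20)) + 2033629)/(-1902124 + y) + 4760119) = sqrt(((25 - 1*(-20)) + 2033629)/(-1902124 + 1239767) + 4760119) = sqrt(((25 + 20) + 2033629)/(-662357) + 4760119) = sqrt((45 + 2033629)*(-1/662357) + 4760119) = sqrt(2033674*(-1/662357) + 4760119) = sqrt(-2033674/662357 + 4760119) = sqrt(3152896106809/662357) = sqrt(2088342806617688813)/662357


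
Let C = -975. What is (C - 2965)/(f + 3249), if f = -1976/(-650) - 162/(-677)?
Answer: -66684500/55044827 ≈ -1.2115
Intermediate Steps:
f = 55502/16925 (f = -1976*(-1/650) - 162*(-1/677) = 76/25 + 162/677 = 55502/16925 ≈ 3.2793)
(C - 2965)/(f + 3249) = (-975 - 2965)/(55502/16925 + 3249) = -3940/55044827/16925 = -3940*16925/55044827 = -66684500/55044827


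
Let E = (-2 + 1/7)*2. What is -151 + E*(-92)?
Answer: 1335/7 ≈ 190.71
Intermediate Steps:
E = -26/7 (E = (-2 + ⅐)*2 = -13/7*2 = -26/7 ≈ -3.7143)
-151 + E*(-92) = -151 - 26/7*(-92) = -151 + 2392/7 = 1335/7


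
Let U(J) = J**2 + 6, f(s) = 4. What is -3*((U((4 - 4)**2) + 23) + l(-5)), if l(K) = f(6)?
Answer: -99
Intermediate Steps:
l(K) = 4
U(J) = 6 + J**2
-3*((U((4 - 4)**2) + 23) + l(-5)) = -3*(((6 + ((4 - 4)**2)**2) + 23) + 4) = -3*(((6 + (0**2)**2) + 23) + 4) = -3*(((6 + 0**2) + 23) + 4) = -3*(((6 + 0) + 23) + 4) = -3*((6 + 23) + 4) = -3*(29 + 4) = -3*33 = -99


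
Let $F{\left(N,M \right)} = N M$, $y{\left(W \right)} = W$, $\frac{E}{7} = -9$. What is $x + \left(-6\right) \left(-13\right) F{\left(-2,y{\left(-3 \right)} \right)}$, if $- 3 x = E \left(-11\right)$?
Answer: $237$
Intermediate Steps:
$E = -63$ ($E = 7 \left(-9\right) = -63$)
$F{\left(N,M \right)} = M N$
$x = -231$ ($x = - \frac{\left(-63\right) \left(-11\right)}{3} = \left(- \frac{1}{3}\right) 693 = -231$)
$x + \left(-6\right) \left(-13\right) F{\left(-2,y{\left(-3 \right)} \right)} = -231 + \left(-6\right) \left(-13\right) \left(\left(-3\right) \left(-2\right)\right) = -231 + 78 \cdot 6 = -231 + 468 = 237$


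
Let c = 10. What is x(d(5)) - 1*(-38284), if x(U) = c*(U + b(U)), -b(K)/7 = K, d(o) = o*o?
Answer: 36784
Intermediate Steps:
d(o) = o²
b(K) = -7*K
x(U) = -60*U (x(U) = 10*(U - 7*U) = 10*(-6*U) = -60*U)
x(d(5)) - 1*(-38284) = -60*5² - 1*(-38284) = -60*25 + 38284 = -1500 + 38284 = 36784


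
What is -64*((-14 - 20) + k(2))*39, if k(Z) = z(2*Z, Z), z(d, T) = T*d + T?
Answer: 59904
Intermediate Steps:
z(d, T) = T + T*d
k(Z) = Z*(1 + 2*Z)
-64*((-14 - 20) + k(2))*39 = -64*((-14 - 20) + 2*(1 + 2*2))*39 = -64*(-34 + 2*(1 + 4))*39 = -64*(-34 + 2*5)*39 = -64*(-34 + 10)*39 = -64*(-24)*39 = 1536*39 = 59904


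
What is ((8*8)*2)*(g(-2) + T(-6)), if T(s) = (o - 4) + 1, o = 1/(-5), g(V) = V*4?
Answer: -7168/5 ≈ -1433.6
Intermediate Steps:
g(V) = 4*V
o = -⅕ ≈ -0.20000
T(s) = -16/5 (T(s) = (-⅕ - 4) + 1 = -21/5 + 1 = -16/5)
((8*8)*2)*(g(-2) + T(-6)) = ((8*8)*2)*(4*(-2) - 16/5) = (64*2)*(-8 - 16/5) = 128*(-56/5) = -7168/5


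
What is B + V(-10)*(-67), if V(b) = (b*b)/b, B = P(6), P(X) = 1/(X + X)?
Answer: 8041/12 ≈ 670.08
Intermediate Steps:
P(X) = 1/(2*X)
B = 1/12 (B = (½)/6 = (½)*(⅙) = 1/12 ≈ 0.083333)
V(b) = b (V(b) = b²/b = b)
B + V(-10)*(-67) = 1/12 - 10*(-67) = 1/12 + 670 = 8041/12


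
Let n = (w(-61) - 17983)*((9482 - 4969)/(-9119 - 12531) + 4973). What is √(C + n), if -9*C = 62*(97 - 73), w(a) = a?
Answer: I*√3785229220764558/6495 ≈ 9472.5*I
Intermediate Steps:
C = -496/3 (C = -62*(97 - 73)/9 = -62*24/9 = -⅑*1488 = -496/3 ≈ -165.33)
n = -971316973614/10825 (n = (-61 - 17983)*((9482 - 4969)/(-9119 - 12531) + 4973) = -18044*(4513/(-21650) + 4973) = -18044*(4513*(-1/21650) + 4973) = -18044*(-4513/21650 + 4973) = -18044*107660937/21650 = -971316973614/10825 ≈ -8.9729e+7)
√(C + n) = √(-496/3 - 971316973614/10825) = √(-2913956290042/32475) = I*√3785229220764558/6495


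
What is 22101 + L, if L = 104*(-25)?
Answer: 19501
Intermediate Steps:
L = -2600
22101 + L = 22101 - 2600 = 19501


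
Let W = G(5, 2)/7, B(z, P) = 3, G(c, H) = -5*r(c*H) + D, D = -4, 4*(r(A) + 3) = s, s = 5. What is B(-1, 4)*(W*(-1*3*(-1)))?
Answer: 171/28 ≈ 6.1071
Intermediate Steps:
r(A) = -7/4 (r(A) = -3 + (1/4)*5 = -3 + 5/4 = -7/4)
G(c, H) = 19/4 (G(c, H) = -5*(-7/4) - 4 = 35/4 - 4 = 19/4)
W = 19/28 (W = (19/4)/7 = (19/4)*(1/7) = 19/28 ≈ 0.67857)
B(-1, 4)*(W*(-1*3*(-1))) = 3*(19*(-1*3*(-1))/28) = 3*(19*(-3*(-1))/28) = 3*((19/28)*3) = 3*(57/28) = 171/28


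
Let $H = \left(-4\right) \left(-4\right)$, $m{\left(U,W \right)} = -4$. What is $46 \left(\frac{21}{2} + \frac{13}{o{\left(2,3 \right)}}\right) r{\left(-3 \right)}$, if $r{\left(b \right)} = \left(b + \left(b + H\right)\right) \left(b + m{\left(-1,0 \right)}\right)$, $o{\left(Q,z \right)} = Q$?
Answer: $-54740$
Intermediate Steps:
$H = 16$
$r{\left(b \right)} = \left(-4 + b\right) \left(16 + 2 b\right)$ ($r{\left(b \right)} = \left(b + \left(b + 16\right)\right) \left(b - 4\right) = \left(b + \left(16 + b\right)\right) \left(-4 + b\right) = \left(16 + 2 b\right) \left(-4 + b\right) = \left(-4 + b\right) \left(16 + 2 b\right)$)
$46 \left(\frac{21}{2} + \frac{13}{o{\left(2,3 \right)}}\right) r{\left(-3 \right)} = 46 \left(\frac{21}{2} + \frac{13}{2}\right) \left(-64 + 2 \left(-3\right)^{2} + 8 \left(-3\right)\right) = 46 \left(21 \cdot \frac{1}{2} + 13 \cdot \frac{1}{2}\right) \left(-64 + 2 \cdot 9 - 24\right) = 46 \left(\frac{21}{2} + \frac{13}{2}\right) \left(-64 + 18 - 24\right) = 46 \cdot 17 \left(-70\right) = 782 \left(-70\right) = -54740$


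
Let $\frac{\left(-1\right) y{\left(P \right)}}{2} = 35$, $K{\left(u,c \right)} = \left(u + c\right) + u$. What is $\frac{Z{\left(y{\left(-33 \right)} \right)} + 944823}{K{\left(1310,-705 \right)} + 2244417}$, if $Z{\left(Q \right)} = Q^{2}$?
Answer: $\frac{949723}{2246332} \approx 0.42279$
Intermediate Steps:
$K{\left(u,c \right)} = c + 2 u$ ($K{\left(u,c \right)} = \left(c + u\right) + u = c + 2 u$)
$y{\left(P \right)} = -70$ ($y{\left(P \right)} = \left(-2\right) 35 = -70$)
$\frac{Z{\left(y{\left(-33 \right)} \right)} + 944823}{K{\left(1310,-705 \right)} + 2244417} = \frac{\left(-70\right)^{2} + 944823}{\left(-705 + 2 \cdot 1310\right) + 2244417} = \frac{4900 + 944823}{\left(-705 + 2620\right) + 2244417} = \frac{949723}{1915 + 2244417} = \frac{949723}{2246332}$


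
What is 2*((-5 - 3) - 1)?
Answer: -18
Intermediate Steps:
2*((-5 - 3) - 1) = 2*(-8 - 1) = 2*(-9) = -18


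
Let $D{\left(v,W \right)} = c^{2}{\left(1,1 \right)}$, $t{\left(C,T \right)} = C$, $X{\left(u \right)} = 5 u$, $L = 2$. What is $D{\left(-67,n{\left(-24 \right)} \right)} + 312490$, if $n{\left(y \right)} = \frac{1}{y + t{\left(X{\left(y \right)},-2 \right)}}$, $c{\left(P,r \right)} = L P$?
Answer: $312494$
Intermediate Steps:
$c{\left(P,r \right)} = 2 P$
$n{\left(y \right)} = \frac{1}{6 y}$ ($n{\left(y \right)} = \frac{1}{y + 5 y} = \frac{1}{6 y}$)
$D{\left(v,W \right)} = 4$ ($D{\left(v,W \right)} = \left(2 \cdot 1\right)^{2} = 2^{2} = 4$)
$D{\left(-67,n{\left(-24 \right)} \right)} + 312490 = 4 + 312490 = 312494$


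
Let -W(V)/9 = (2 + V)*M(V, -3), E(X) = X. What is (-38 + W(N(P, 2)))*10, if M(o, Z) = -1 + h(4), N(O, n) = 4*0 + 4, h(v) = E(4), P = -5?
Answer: -2000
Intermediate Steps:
h(v) = 4
N(O, n) = 4 (N(O, n) = 0 + 4 = 4)
M(o, Z) = 3 (M(o, Z) = -1 + 4 = 3)
W(V) = -54 - 27*V (W(V) = -9*(2 + V)*3 = -9*(6 + 3*V) = -54 - 27*V)
(-38 + W(N(P, 2)))*10 = (-38 + (-54 - 27*4))*10 = (-38 + (-54 - 108))*10 = (-38 - 162)*10 = -200*10 = -2000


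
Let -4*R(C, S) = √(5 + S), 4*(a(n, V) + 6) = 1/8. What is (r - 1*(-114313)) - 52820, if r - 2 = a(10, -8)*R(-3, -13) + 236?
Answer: 61731 + 191*I*√2/64 ≈ 61731.0 + 4.2205*I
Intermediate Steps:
a(n, V) = -191/32 (a(n, V) = -6 + (¼)/8 = -6 + (¼)*(⅛) = -6 + 1/32 = -191/32)
R(C, S) = -√(5 + S)/4
r = 238 + 191*I*√2/64 (r = 2 + (-(-191)*√(5 - 13)/128 + 236) = 2 + (-(-191)*√(-8)/128 + 236) = 2 + (-(-191)*2*I*√2/128 + 236) = 2 + (-(-191)*I*√2/64 + 236) = 2 + (191*I*√2/64 + 236) = 2 + (236 + 191*I*√2/64) = 238 + 191*I*√2/64 ≈ 238.0 + 4.2205*I)
(r - 1*(-114313)) - 52820 = ((238 + 191*I*√2/64) - 1*(-114313)) - 52820 = ((238 + 191*I*√2/64) + 114313) - 52820 = (114551 + 191*I*√2/64) - 52820 = 61731 + 191*I*√2/64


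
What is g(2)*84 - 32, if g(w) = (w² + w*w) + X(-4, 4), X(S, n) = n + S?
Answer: 640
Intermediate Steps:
X(S, n) = S + n
g(w) = 2*w² (g(w) = (w² + w*w) + (-4 + 4) = (w² + w²) + 0 = 2*w² + 0 = 2*w²)
g(2)*84 - 32 = (2*2²)*84 - 32 = (2*4)*84 - 32 = 8*84 - 32 = 672 - 32 = 640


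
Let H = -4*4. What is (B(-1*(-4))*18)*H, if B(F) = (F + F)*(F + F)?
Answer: -18432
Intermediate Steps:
H = -16
B(F) = 4*F² (B(F) = (2*F)*(2*F) = 4*F²)
(B(-1*(-4))*18)*H = ((4*(-1*(-4))²)*18)*(-16) = ((4*4²)*18)*(-16) = ((4*16)*18)*(-16) = (64*18)*(-16) = 1152*(-16) = -18432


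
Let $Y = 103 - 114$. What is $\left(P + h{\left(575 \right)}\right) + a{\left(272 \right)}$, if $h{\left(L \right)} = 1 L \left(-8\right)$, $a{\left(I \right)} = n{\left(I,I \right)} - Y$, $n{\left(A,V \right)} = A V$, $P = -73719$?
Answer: $-4324$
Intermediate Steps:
$Y = -11$ ($Y = 103 - 114 = -11$)
$a{\left(I \right)} = 11 + I^{2}$ ($a{\left(I \right)} = I I - -11 = I^{2} + 11 = 11 + I^{2}$)
$h{\left(L \right)} = - 8 L$ ($h{\left(L \right)} = L \left(-8\right) = - 8 L$)
$\left(P + h{\left(575 \right)}\right) + a{\left(272 \right)} = \left(-73719 - 4600\right) + \left(11 + 272^{2}\right) = \left(-73719 - 4600\right) + \left(11 + 73984\right) = -78319 + 73995 = -4324$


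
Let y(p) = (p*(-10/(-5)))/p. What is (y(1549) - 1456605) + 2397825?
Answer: 941222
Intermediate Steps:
y(p) = 2 (y(p) = (p*(-10*(-⅕)))/p = (p*2)/p = (2*p)/p = 2)
(y(1549) - 1456605) + 2397825 = (2 - 1456605) + 2397825 = -1456603 + 2397825 = 941222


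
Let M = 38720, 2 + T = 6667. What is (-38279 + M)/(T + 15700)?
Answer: 7/355 ≈ 0.019718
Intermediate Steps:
T = 6665 (T = -2 + 6667 = 6665)
(-38279 + M)/(T + 15700) = (-38279 + 38720)/(6665 + 15700) = 441/22365 = 441*(1/22365) = 7/355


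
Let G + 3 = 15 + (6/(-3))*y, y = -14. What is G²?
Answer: 1600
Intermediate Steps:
G = 40 (G = -3 + (15 + (6/(-3))*(-14)) = -3 + (15 + (6*(-⅓))*(-14)) = -3 + (15 - 2*(-14)) = -3 + (15 + 28) = -3 + 43 = 40)
G² = 40² = 1600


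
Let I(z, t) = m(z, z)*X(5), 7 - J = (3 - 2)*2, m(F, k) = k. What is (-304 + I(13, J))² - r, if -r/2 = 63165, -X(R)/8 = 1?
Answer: 292794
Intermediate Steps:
J = 5 (J = 7 - (3 - 2)*2 = 7 - 2 = 5)
X(R) = -8 (X(R) = -8*1 = -8)
r = -126330 (r = -2*63165 = -126330)
I(z, t) = -8*z (I(z, t) = z*(-8) = -8*z)
(-304 + I(13, J))² - r = (-304 - 8*13)² - 1*(-126330) = (-304 - 104)² + 126330 = (-408)² + 126330 = 166464 + 126330 = 292794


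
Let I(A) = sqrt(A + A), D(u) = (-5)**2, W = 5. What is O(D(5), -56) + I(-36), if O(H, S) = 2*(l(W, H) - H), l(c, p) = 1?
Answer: -48 + 6*I*sqrt(2) ≈ -48.0 + 8.4853*I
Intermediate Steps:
D(u) = 25
I(A) = sqrt(2)*sqrt(A) (I(A) = sqrt(2*A) = sqrt(2)*sqrt(A))
O(H, S) = 2 - 2*H (O(H, S) = 2*(1 - H) = 2 - 2*H)
O(D(5), -56) + I(-36) = (2 - 2*25) + sqrt(2)*sqrt(-36) = (2 - 50) + sqrt(2)*(6*I) = -48 + 6*I*sqrt(2)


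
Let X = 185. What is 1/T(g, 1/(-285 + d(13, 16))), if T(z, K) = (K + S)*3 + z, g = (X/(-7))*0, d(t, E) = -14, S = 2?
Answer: 299/1791 ≈ 0.16695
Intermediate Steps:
g = 0 (g = (185/(-7))*0 = (185*(-⅐))*0 = -185/7*0 = 0)
T(z, K) = 6 + z + 3*K (T(z, K) = (K + 2)*3 + z = (2 + K)*3 + z = (6 + 3*K) + z = 6 + z + 3*K)
1/T(g, 1/(-285 + d(13, 16))) = 1/(6 + 0 + 3/(-285 - 14)) = 1/(6 + 0 + 3/(-299)) = 1/(6 + 0 + 3*(-1/299)) = 1/(6 + 0 - 3/299) = 1/(1791/299) = 299/1791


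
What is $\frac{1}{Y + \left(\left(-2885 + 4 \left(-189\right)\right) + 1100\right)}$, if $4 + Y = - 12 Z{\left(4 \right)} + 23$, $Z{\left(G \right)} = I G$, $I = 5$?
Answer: $- \frac{1}{2762} \approx -0.00036206$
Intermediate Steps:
$Z{\left(G \right)} = 5 G$
$Y = -221$ ($Y = -4 + \left(- 12 \cdot 5 \cdot 4 + 23\right) = -4 + \left(\left(-12\right) 20 + 23\right) = -4 + \left(-240 + 23\right) = -4 - 217 = -221$)
$\frac{1}{Y + \left(\left(-2885 + 4 \left(-189\right)\right) + 1100\right)} = \frac{1}{-221 + \left(\left(-2885 + 4 \left(-189\right)\right) + 1100\right)} = \frac{1}{-221 + \left(\left(-2885 - 756\right) + 1100\right)} = \frac{1}{-221 + \left(-3641 + 1100\right)} = \frac{1}{-221 - 2541} = \frac{1}{-2762} = - \frac{1}{2762}$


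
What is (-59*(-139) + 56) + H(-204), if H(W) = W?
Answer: 8053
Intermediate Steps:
(-59*(-139) + 56) + H(-204) = (-59*(-139) + 56) - 204 = (8201 + 56) - 204 = 8257 - 204 = 8053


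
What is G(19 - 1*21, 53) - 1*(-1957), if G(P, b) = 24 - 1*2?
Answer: 1979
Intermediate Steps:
G(P, b) = 22 (G(P, b) = 24 - 2 = 22)
G(19 - 1*21, 53) - 1*(-1957) = 22 - 1*(-1957) = 22 + 1957 = 1979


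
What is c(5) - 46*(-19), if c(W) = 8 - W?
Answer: 877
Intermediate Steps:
c(5) - 46*(-19) = (8 - 1*5) - 46*(-19) = (8 - 5) + 874 = 3 + 874 = 877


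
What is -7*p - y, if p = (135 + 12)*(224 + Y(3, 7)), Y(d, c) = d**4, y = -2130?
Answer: -311715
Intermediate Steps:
p = 44835 (p = (135 + 12)*(224 + 3**4) = 147*(224 + 81) = 147*305 = 44835)
-7*p - y = -7*44835 - 1*(-2130) = -313845 + 2130 = -311715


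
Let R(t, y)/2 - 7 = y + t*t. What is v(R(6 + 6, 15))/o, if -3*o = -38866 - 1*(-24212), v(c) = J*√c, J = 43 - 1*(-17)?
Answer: 180*√83/7327 ≈ 0.22381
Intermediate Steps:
J = 60 (J = 43 + 17 = 60)
R(t, y) = 14 + 2*y + 2*t² (R(t, y) = 14 + 2*(y + t*t) = 14 + 2*(y + t²) = 14 + (2*y + 2*t²) = 14 + 2*y + 2*t²)
v(c) = 60*√c
o = 14654/3 (o = -(-38866 - 1*(-24212))/3 = -(-38866 + 24212)/3 = -⅓*(-14654) = 14654/3 ≈ 4884.7)
v(R(6 + 6, 15))/o = (60*√(14 + 2*15 + 2*(6 + 6)²))/(14654/3) = (60*√(14 + 30 + 2*12²))*(3/14654) = (60*√(14 + 30 + 2*144))*(3/14654) = (60*√(14 + 30 + 288))*(3/14654) = (60*√332)*(3/14654) = (60*(2*√83))*(3/14654) = (120*√83)*(3/14654) = 180*√83/7327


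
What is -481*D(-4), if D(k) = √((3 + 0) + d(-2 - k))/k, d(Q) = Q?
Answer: 481*√5/4 ≈ 268.89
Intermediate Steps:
D(k) = √(1 - k)/k (D(k) = √((3 + 0) + (-2 - k))/k = √(3 + (-2 - k))/k = √(1 - k)/k)
-481*D(-4) = -481*√(1 - 1*(-4))/(-4) = -(-481)*√(1 + 4)/4 = -(-481)*√5/4 = 481*√5/4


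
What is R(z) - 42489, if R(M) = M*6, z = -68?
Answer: -42897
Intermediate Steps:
R(M) = 6*M
R(z) - 42489 = 6*(-68) - 42489 = -408 - 42489 = -42897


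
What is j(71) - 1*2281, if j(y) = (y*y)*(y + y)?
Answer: 713541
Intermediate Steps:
j(y) = 2*y³ (j(y) = y²*(2*y) = 2*y³)
j(71) - 1*2281 = 2*71³ - 1*2281 = 2*357911 - 2281 = 715822 - 2281 = 713541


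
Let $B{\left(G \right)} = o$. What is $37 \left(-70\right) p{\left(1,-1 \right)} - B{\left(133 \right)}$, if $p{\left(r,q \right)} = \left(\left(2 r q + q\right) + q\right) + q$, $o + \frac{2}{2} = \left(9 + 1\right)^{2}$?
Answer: $12851$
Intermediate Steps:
$o = 99$ ($o = -1 + \left(9 + 1\right)^{2} = -1 + 10^{2} = -1 + 100 = 99$)
$B{\left(G \right)} = 99$
$p{\left(r,q \right)} = 3 q + 2 q r$ ($p{\left(r,q \right)} = \left(\left(2 q r + q\right) + q\right) + q = \left(\left(q + 2 q r\right) + q\right) + q = \left(2 q + 2 q r\right) + q = 3 q + 2 q r$)
$37 \left(-70\right) p{\left(1,-1 \right)} - B{\left(133 \right)} = 37 \left(-70\right) \left(- (3 + 2 \cdot 1)\right) - 99 = - 2590 \left(- (3 + 2)\right) - 99 = - 2590 \left(\left(-1\right) 5\right) - 99 = \left(-2590\right) \left(-5\right) - 99 = 12950 - 99 = 12851$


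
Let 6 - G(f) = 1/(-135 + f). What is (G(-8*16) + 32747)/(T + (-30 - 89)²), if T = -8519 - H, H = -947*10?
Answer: 1076755/496807 ≈ 2.1674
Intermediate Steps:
G(f) = 6 - 1/(-135 + f)
H = -9470
T = 951 (T = -8519 - 1*(-9470) = -8519 + 9470 = 951)
(G(-8*16) + 32747)/(T + (-30 - 89)²) = ((-811 + 6*(-8*16))/(-135 - 8*16) + 32747)/(951 + (-30 - 89)²) = ((-811 + 6*(-128))/(-135 - 128) + 32747)/(951 + (-119)²) = ((-811 - 768)/(-263) + 32747)/(951 + 14161) = (-1/263*(-1579) + 32747)/15112 = (1579/263 + 32747)*(1/15112) = (8614040/263)*(1/15112) = 1076755/496807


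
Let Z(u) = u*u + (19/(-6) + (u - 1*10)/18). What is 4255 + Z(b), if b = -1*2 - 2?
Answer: 76807/18 ≈ 4267.1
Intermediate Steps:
b = -4 (b = -2 - 2 = -4)
Z(u) = -67/18 + u² + u/18 (Z(u) = u² + (19*(-⅙) + (u - 10)*(1/18)) = u² + (-19/6 + (-10 + u)*(1/18)) = u² + (-19/6 + (-5/9 + u/18)) = u² + (-67/18 + u/18) = -67/18 + u² + u/18)
4255 + Z(b) = 4255 + (-67/18 + (-4)² + (1/18)*(-4)) = 4255 + (-67/18 + 16 - 2/9) = 4255 + 217/18 = 76807/18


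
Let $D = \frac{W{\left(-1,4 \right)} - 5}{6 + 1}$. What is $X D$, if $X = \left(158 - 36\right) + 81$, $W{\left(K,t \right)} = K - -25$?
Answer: $551$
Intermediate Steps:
$W{\left(K,t \right)} = 25 + K$ ($W{\left(K,t \right)} = K + 25 = 25 + K$)
$D = \frac{19}{7}$ ($D = \frac{\left(25 - 1\right) - 5}{6 + 1} = \frac{24 - 5}{7} = 19 \cdot \frac{1}{7} = \frac{19}{7} \approx 2.7143$)
$X = 203$ ($X = 122 + 81 = 203$)
$X D = 203 \cdot \frac{19}{7} = 551$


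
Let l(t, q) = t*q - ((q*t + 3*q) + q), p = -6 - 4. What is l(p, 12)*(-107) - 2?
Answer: 5134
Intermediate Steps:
p = -10
l(t, q) = -4*q (l(t, q) = q*t - ((3*q + q*t) + q) = q*t - (4*q + q*t) = q*t + (-4*q - q*t) = -4*q)
l(p, 12)*(-107) - 2 = -4*12*(-107) - 2 = -48*(-107) - 2 = 5136 - 2 = 5134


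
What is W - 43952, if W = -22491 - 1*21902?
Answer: -88345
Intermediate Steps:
W = -44393 (W = -22491 - 21902 = -44393)
W - 43952 = -44393 - 43952 = -88345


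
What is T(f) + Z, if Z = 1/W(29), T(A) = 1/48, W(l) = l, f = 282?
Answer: 77/1392 ≈ 0.055316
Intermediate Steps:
T(A) = 1/48
Z = 1/29 ≈ 0.034483
T(f) + Z = 1/48 + 1/29 = 77/1392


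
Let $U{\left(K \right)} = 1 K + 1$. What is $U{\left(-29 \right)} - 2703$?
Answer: $-2731$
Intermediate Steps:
$U{\left(K \right)} = 1 + K$ ($U{\left(K \right)} = K + 1 = 1 + K$)
$U{\left(-29 \right)} - 2703 = \left(1 - 29\right) - 2703 = -28 - 2703 = -2731$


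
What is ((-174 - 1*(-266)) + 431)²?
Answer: 273529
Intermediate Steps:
((-174 - 1*(-266)) + 431)² = ((-174 + 266) + 431)² = (92 + 431)² = 523² = 273529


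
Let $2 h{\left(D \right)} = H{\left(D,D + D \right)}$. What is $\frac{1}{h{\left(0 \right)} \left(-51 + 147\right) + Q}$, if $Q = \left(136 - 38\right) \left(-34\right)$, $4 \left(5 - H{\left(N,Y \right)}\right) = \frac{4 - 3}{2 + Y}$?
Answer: $- \frac{1}{3098} \approx -0.00032279$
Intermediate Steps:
$H{\left(N,Y \right)} = 5 - \frac{1}{4 \left(2 + Y\right)}$ ($H{\left(N,Y \right)} = 5 - \frac{\left(4 - 3\right) \frac{1}{2 + Y}}{4} = 5 - \frac{1 \frac{1}{2 + Y}}{4} = 5 - \frac{1}{4 \left(2 + Y\right)}$)
$h{\left(D \right)} = \frac{39 + 40 D}{8 \left(2 + 2 D\right)}$ ($h{\left(D \right)} = \frac{\frac{1}{4} \frac{1}{2 + \left(D + D\right)} \left(39 + 20 \left(D + D\right)\right)}{2} = \frac{\frac{1}{4} \frac{1}{2 + 2 D} \left(39 + 20 \cdot 2 D\right)}{2} = \frac{\frac{1}{4} \frac{1}{2 + 2 D} \left(39 + 40 D\right)}{2} = \frac{39 + 40 D}{8 \left(2 + 2 D\right)}$)
$Q = -3332$ ($Q = 98 \left(-34\right) = -3332$)
$\frac{1}{h{\left(0 \right)} \left(-51 + 147\right) + Q} = \frac{1}{\frac{39 + 40 \cdot 0}{16 \left(1 + 0\right)} \left(-51 + 147\right) - 3332} = \frac{1}{\frac{39 + 0}{16 \cdot 1} \cdot 96 - 3332} = \frac{1}{\frac{1}{16} \cdot 1 \cdot 39 \cdot 96 - 3332} = \frac{1}{\frac{39}{16} \cdot 96 - 3332} = \frac{1}{234 - 3332} = \frac{1}{-3098} = - \frac{1}{3098}$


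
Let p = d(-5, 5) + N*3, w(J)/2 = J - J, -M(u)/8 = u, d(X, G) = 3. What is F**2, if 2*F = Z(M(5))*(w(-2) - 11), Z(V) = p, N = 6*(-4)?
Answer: 576081/4 ≈ 1.4402e+5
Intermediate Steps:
N = -24
M(u) = -8*u
w(J) = 0 (w(J) = 2*(J - J) = 2*0 = 0)
p = -69 (p = 3 - 24*3 = 3 - 72 = -69)
Z(V) = -69
F = 759/2 (F = (-69*(0 - 11))/2 = (-69*(-11))/2 = (1/2)*759 = 759/2 ≈ 379.50)
F**2 = (759/2)**2 = 576081/4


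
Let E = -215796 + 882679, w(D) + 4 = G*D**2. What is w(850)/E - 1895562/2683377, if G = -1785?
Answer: -384657202118806/198833167099 ≈ -1934.6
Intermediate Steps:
w(D) = -4 - 1785*D**2
E = 666883
w(850)/E - 1895562/2683377 = (-4 - 1785*850**2)/666883 - 1895562/2683377 = (-4 - 1785*722500)*(1/666883) - 1895562*1/2683377 = (-4 - 1289662500)*(1/666883) - 210618/298153 = -1289662504*1/666883 - 210618/298153 = -1289662504/666883 - 210618/298153 = -384657202118806/198833167099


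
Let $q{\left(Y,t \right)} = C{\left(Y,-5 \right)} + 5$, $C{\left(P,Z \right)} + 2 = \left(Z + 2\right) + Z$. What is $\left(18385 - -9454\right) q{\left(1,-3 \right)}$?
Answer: $-139195$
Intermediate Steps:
$C{\left(P,Z \right)} = 2 Z$ ($C{\left(P,Z \right)} = -2 + \left(\left(Z + 2\right) + Z\right) = -2 + \left(\left(2 + Z\right) + Z\right) = -2 + \left(2 + 2 Z\right) = 2 Z$)
$q{\left(Y,t \right)} = -5$ ($q{\left(Y,t \right)} = 2 \left(-5\right) + 5 = -10 + 5 = -5$)
$\left(18385 - -9454\right) q{\left(1,-3 \right)} = \left(18385 - -9454\right) \left(-5\right) = \left(18385 + 9454\right) \left(-5\right) = 27839 \left(-5\right) = -139195$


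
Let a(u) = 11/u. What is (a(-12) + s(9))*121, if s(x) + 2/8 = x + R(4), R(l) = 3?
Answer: 7865/6 ≈ 1310.8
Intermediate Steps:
s(x) = 11/4 + x (s(x) = -¼ + (x + 3) = -¼ + (3 + x) = 11/4 + x)
(a(-12) + s(9))*121 = (11/(-12) + (11/4 + 9))*121 = (11*(-1/12) + 47/4)*121 = (-11/12 + 47/4)*121 = (65/6)*121 = 7865/6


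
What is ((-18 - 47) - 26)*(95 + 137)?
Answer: -21112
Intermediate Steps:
((-18 - 47) - 26)*(95 + 137) = (-65 - 26)*232 = -91*232 = -21112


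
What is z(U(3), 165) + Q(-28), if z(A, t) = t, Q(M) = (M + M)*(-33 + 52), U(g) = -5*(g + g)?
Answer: -899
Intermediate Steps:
U(g) = -10*g
Q(M) = 38*M (Q(M) = (2*M)*19 = 38*M)
z(U(3), 165) + Q(-28) = 165 + 38*(-28) = 165 - 1064 = -899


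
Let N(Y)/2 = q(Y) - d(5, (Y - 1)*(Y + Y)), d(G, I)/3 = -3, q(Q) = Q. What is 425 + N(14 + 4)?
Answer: 479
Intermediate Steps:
d(G, I) = -9 (d(G, I) = 3*(-3) = -9)
N(Y) = 18 + 2*Y (N(Y) = 2*(Y - 1*(-9)) = 2*(Y + 9) = 2*(9 + Y) = 18 + 2*Y)
425 + N(14 + 4) = 425 + (18 + 2*(14 + 4)) = 425 + (18 + 2*18) = 425 + (18 + 36) = 425 + 54 = 479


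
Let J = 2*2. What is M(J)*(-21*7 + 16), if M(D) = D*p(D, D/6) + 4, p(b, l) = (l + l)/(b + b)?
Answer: -1834/3 ≈ -611.33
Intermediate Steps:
J = 4
p(b, l) = l/b (p(b, l) = (2*l)/((2*b)) = (2*l)*(1/(2*b)) = l/b)
M(D) = 4 + D/6 (M(D) = D*((D/6)/D) + 4 = D*(⅙) + 4 = D/6 + 4 = 4 + D/6)
M(J)*(-21*7 + 16) = (4 + (⅙)*4)*(-21*7 + 16) = (4 + ⅔)*(-147 + 16) = (14/3)*(-131) = -1834/3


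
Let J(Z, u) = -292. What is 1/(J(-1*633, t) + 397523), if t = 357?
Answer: 1/397231 ≈ 2.5174e-6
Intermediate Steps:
1/(J(-1*633, t) + 397523) = 1/(-292 + 397523) = 1/397231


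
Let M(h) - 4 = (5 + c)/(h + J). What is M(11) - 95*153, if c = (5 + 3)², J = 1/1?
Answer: -58101/4 ≈ -14525.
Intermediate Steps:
J = 1 (J = 1*1 = 1)
c = 64 (c = 8² = 64)
M(h) = 4 + 69/(1 + h) (M(h) = 4 + (5 + 64)/(h + 1) = 4 + 69/(1 + h))
M(11) - 95*153 = (73 + 4*11)/(1 + 11) - 95*153 = (73 + 44)/12 - 14535 = (1/12)*117 - 14535 = 39/4 - 14535 = -58101/4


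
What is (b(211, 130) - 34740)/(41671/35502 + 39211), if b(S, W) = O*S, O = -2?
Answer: -1248321324/1392110593 ≈ -0.89671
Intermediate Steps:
b(S, W) = -2*S
(b(211, 130) - 34740)/(41671/35502 + 39211) = (-2*211 - 34740)/(41671/35502 + 39211) = (-422 - 34740)/(41671*(1/35502) + 39211) = -35162/(41671/35502 + 39211) = -35162/1392110593/35502 = -35162*35502/1392110593 = -1248321324/1392110593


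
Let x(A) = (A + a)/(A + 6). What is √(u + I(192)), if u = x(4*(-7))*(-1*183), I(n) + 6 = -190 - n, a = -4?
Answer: 2*I*√19789/11 ≈ 25.577*I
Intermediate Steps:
x(A) = (-4 + A)/(6 + A) (x(A) = (A - 4)/(A + 6) = (-4 + A)/(6 + A))
I(n) = -196 - n (I(n) = -6 + (-190 - n) = -196 - n)
u = -2928/11 (u = ((-4 + 4*(-7))/(6 + 4*(-7)))*(-1*183) = ((-4 - 28)/(6 - 28))*(-183) = (-32/(-22))*(-183) = -1/22*(-32)*(-183) = (16/11)*(-183) = -2928/11 ≈ -266.18)
√(u + I(192)) = √(-2928/11 + (-196 - 1*192)) = √(-2928/11 + (-196 - 192)) = √(-2928/11 - 388) = √(-7196/11) = 2*I*√19789/11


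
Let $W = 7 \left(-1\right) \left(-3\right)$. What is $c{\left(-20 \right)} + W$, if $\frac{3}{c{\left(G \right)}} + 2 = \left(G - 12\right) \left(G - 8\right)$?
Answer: $\frac{6259}{298} \approx 21.003$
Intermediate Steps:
$W = 21$ ($W = \left(-7\right) \left(-3\right) = 21$)
$c{\left(G \right)} = \frac{3}{-2 + \left(-12 + G\right) \left(-8 + G\right)}$ ($c{\left(G \right)} = \frac{3}{-2 + \left(G - 12\right) \left(G - 8\right)} = \frac{3}{-2 + \left(-12 + G\right) \left(-8 + G\right)}$)
$c{\left(-20 \right)} + W = \frac{3}{94 + \left(-20\right)^{2} - -400} + 21 = \frac{3}{94 + 400 + 400} + 21 = \frac{3}{894} + 21 = 3 \cdot \frac{1}{894} + 21 = \frac{1}{298} + 21 = \frac{6259}{298}$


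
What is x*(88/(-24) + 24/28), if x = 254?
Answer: -14986/21 ≈ -713.62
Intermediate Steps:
x*(88/(-24) + 24/28) = 254*(88/(-24) + 24/28) = 254*(88*(-1/24) + 24*(1/28)) = 254*(-11/3 + 6/7) = 254*(-59/21) = -14986/21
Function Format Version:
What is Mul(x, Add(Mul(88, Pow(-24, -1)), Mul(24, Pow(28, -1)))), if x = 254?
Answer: Rational(-14986, 21) ≈ -713.62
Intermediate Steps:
Mul(x, Add(Mul(88, Pow(-24, -1)), Mul(24, Pow(28, -1)))) = Mul(254, Add(Mul(88, Pow(-24, -1)), Mul(24, Pow(28, -1)))) = Mul(254, Add(Mul(88, Rational(-1, 24)), Mul(24, Rational(1, 28)))) = Mul(254, Add(Rational(-11, 3), Rational(6, 7))) = Mul(254, Rational(-59, 21)) = Rational(-14986, 21)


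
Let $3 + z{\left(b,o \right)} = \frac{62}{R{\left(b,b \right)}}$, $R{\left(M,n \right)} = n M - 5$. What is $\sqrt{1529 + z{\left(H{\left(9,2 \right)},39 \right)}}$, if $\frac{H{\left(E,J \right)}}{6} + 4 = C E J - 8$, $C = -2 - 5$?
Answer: $\frac{4 \sqrt{44828023316479}}{685579} \approx 39.064$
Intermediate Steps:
$C = -7$ ($C = -2 - 5 = -7$)
$R{\left(M,n \right)} = -5 + M n$ ($R{\left(M,n \right)} = M n - 5 = -5 + M n$)
$H{\left(E,J \right)} = -72 - 42 E J$ ($H{\left(E,J \right)} = -24 + 6 \left(- 7 E J - 8\right) = -24 + 6 \left(-8 - 7 E J\right) = -24 - \left(48 + 42 E J\right) = -72 - 42 E J$)
$z{\left(b,o \right)} = -3 + \frac{62}{-5 + b^{2}}$ ($z{\left(b,o \right)} = -3 + \frac{62}{-5 + b b} = -3 + \frac{62}{-5 + b^{2}}$)
$\sqrt{1529 + z{\left(H{\left(9,2 \right)},39 \right)}} = \sqrt{1529 + \frac{77 - 3 \left(-72 - 378 \cdot 2\right)^{2}}{-5 + \left(-72 - 378 \cdot 2\right)^{2}}} = \sqrt{1529 + \frac{77 - 3 \left(-72 - 756\right)^{2}}{-5 + \left(-72 - 756\right)^{2}}} = \sqrt{1529 + \frac{77 - 3 \left(-828\right)^{2}}{-5 + \left(-828\right)^{2}}} = \sqrt{1529 + \frac{77 - 2056752}{-5 + 685584}} = \sqrt{1529 + \frac{77 - 2056752}{685579}} = \sqrt{1529 + \frac{1}{685579} \left(-2056675\right)} = \sqrt{1529 - \frac{2056675}{685579}} = \sqrt{\frac{1046193616}{685579}} = \frac{4 \sqrt{44828023316479}}{685579}$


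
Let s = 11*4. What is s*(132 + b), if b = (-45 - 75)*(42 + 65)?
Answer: -559152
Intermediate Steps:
b = -12840 (b = -120*107 = -12840)
s = 44
s*(132 + b) = 44*(132 - 12840) = 44*(-12708) = -559152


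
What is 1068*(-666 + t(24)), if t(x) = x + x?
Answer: -660024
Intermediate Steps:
t(x) = 2*x
1068*(-666 + t(24)) = 1068*(-666 + 2*24) = 1068*(-666 + 48) = 1068*(-618) = -660024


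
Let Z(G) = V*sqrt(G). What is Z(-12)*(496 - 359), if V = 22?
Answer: 6028*I*sqrt(3) ≈ 10441.0*I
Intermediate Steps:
Z(G) = 22*sqrt(G)
Z(-12)*(496 - 359) = (22*sqrt(-12))*(496 - 359) = (22*(2*I*sqrt(3)))*137 = (44*I*sqrt(3))*137 = 6028*I*sqrt(3)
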